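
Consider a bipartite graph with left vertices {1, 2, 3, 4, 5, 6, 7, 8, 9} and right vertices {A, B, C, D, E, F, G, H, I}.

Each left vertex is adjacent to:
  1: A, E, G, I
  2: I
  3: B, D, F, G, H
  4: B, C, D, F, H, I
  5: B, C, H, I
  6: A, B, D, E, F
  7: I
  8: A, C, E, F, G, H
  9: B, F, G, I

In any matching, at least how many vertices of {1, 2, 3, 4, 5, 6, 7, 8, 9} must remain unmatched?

For example, pair 1-E, 2-I, 3-G, 4-H, 5-C, 6-F, 8-A, 9-B.
The set {2, 7} has only 1 neighbour ({I}), so by Hall's theorem at most 8 of the 9 left vertices can be matched.
That matches 8 of the 9, leaving 1 unmatched; no matching can do better.

1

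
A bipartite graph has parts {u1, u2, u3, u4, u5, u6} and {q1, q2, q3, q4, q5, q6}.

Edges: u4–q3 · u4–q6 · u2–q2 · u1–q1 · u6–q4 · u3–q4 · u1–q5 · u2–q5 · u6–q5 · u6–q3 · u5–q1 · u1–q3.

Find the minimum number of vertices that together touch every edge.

6

The 6 edges u1–q3, u2–q2, u3–q4, u4–q6, u5–q1, u6–q5 form a matching, so any vertex cover needs at least 6 vertices (one per matched edge).
Conversely {u1, u2, u3, u4, u5, u6} meets every edge and has exactly 6 vertices, so 6 is optimal.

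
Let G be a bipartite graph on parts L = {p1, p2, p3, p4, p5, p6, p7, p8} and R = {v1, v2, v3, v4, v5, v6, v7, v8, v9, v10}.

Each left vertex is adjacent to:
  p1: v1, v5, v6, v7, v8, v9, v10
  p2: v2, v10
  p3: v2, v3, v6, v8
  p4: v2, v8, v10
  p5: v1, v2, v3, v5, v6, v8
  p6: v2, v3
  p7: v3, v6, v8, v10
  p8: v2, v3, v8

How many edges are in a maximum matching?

One maximum matching: p1-v5, p2-v2, p3-v6, p4-v8, p5-v1, p6-v3, p7-v10.
The set {p2, p3, p4, p6, p7, p8} has only 5 neighbours ({v10, v2, v3, v6, v8}), so by Hall's theorem at most 7 of the 8 left vertices can be matched.

7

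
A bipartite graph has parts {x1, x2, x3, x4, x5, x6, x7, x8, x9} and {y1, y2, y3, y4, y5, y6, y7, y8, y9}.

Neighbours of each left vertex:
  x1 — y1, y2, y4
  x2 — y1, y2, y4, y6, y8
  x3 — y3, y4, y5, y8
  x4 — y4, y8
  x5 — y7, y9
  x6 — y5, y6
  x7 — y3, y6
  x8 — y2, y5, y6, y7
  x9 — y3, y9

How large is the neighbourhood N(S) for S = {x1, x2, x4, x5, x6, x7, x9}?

The union of neighbours of {x1, x2, x4, x5, x6, x7, x9} is {y1, y2, y3, y4, y5, y6, y7, y8, y9}, which has 9 elements.
Since |N(S)| = 9 ≥ |S| = 7, Hall's condition holds for this subset.

9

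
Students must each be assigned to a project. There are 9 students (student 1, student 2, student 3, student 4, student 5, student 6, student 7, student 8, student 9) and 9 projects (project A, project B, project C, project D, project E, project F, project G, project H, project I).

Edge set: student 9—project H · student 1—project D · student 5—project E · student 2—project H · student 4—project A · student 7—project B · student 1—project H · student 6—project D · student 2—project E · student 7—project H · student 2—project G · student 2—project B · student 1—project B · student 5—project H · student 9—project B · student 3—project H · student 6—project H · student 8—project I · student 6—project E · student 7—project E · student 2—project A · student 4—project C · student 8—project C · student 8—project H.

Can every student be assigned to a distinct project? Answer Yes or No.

The set {student 1, student 3, student 5, student 6, student 7, student 9} has only 4 neighbours ({project B, project D, project E, project H}), so by Hall's theorem at most 7 of the 9 students can be matched.
Hence no matching covers every student.

No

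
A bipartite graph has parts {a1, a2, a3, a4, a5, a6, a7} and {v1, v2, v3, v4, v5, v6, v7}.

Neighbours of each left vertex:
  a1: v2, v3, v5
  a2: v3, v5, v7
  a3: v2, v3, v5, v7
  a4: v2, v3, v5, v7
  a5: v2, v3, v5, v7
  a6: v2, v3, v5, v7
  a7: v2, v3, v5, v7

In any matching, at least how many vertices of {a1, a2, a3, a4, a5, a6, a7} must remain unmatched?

For example, pair a1→v5, a2→v3, a3→v7, a4→v2.
The set {a1, a2, a3, a4, a5, a6, a7} has only 4 neighbours ({v2, v3, v5, v7}), so by Hall's theorem at most 4 of the 7 left vertices can be matched.
That matches 4 of the 7, leaving 3 unmatched; no matching can do better.

3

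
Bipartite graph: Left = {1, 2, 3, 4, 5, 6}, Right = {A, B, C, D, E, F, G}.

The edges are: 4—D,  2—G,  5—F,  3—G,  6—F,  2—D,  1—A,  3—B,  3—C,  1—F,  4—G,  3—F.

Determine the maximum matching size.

5

For example, pair 1-A, 2-D, 3-B, 4-G, 5-F.
The set {5, 6} has only 1 neighbour ({F}), so by Hall's theorem at most 5 of the 6 left vertices can be matched.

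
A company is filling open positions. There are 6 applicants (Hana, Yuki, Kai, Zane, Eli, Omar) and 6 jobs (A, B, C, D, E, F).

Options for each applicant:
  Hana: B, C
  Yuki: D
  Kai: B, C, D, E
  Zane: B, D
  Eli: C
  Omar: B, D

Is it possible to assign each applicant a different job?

The set {Hana, Yuki, Zane, Eli, Omar} has only 3 neighbours ({B, C, D}), so by Hall's theorem at most 4 of the 6 applicants can be matched.
Hence no matching covers every applicant.

No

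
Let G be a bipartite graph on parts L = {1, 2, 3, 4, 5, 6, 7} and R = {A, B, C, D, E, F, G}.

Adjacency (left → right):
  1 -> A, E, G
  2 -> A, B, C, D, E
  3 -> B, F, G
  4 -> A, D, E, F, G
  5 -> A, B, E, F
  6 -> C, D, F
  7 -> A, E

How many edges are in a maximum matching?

A valid assignment of size 7: 1→G, 2→D, 3→F, 4→A, 5→B, 6→C, 7→E.
This saturates every left vertex, so 7 is the maximum.

7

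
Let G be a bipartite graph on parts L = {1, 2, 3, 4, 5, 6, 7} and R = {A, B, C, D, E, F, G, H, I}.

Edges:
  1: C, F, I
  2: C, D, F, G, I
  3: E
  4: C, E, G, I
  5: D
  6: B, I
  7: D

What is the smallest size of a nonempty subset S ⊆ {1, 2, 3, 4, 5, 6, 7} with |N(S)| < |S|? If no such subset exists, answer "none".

Take S = {5, 7}. Its neighbourhood is {D}, so |N(S)| = 1 < |S| = 2.
No single vertex violates Hall's condition since each has at least one neighbour, so 2 is the minimum.

2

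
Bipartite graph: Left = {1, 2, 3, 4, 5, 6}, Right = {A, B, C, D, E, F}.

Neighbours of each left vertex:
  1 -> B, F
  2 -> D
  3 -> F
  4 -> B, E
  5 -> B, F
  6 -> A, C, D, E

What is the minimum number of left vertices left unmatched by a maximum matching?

One maximum matching: 1-B, 2-D, 3-F, 4-E, 6-C.
The set {1, 3, 5} has only 2 neighbours ({B, F}), so by Hall's theorem at most 5 of the 6 left vertices can be matched.
That matches 5 of the 6, leaving 1 unmatched; no matching can do better.

1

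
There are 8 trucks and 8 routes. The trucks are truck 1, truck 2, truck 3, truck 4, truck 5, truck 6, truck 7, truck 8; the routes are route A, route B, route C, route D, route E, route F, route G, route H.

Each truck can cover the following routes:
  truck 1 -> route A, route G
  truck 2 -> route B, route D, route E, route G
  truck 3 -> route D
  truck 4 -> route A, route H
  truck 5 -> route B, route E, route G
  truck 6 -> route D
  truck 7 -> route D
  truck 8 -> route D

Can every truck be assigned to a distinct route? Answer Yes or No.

The set {truck 3, truck 6, truck 7, truck 8} has only 1 neighbour ({route D}), so by Hall's theorem at most 5 of the 8 trucks can be matched.
Hence no matching covers every truck.

No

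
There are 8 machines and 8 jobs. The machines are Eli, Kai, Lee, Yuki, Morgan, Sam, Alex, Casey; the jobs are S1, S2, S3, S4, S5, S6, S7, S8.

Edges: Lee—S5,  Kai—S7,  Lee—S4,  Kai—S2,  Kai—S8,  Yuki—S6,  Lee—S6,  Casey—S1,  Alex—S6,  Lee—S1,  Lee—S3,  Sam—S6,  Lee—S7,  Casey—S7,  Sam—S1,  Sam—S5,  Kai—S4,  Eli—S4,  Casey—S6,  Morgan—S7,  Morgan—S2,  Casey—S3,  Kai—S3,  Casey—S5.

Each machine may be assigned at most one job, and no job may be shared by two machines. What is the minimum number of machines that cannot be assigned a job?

1

For example, pair Eli–S4, Kai–S3, Lee–S1, Yuki–S6, Morgan–S2, Sam–S5, Casey–S7.
The set {Yuki, Alex} has only 1 neighbour ({S6}), so by Hall's theorem at most 7 of the 8 machines can be matched.
That matches 7 of the 8, leaving 1 unmatched; no matching can do better.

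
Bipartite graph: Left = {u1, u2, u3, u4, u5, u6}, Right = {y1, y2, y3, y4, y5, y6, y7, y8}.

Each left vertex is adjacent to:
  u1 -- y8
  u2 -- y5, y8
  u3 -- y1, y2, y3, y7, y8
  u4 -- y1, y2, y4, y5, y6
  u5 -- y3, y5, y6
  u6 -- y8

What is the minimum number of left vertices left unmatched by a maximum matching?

1

A valid assignment of size 5: u1–y8, u2–y5, u3–y7, u4–y6, u5–y3.
The set {u1, u6} has only 1 neighbour ({y8}), so by Hall's theorem at most 5 of the 6 left vertices can be matched.
That matches 5 of the 6, leaving 1 unmatched; no matching can do better.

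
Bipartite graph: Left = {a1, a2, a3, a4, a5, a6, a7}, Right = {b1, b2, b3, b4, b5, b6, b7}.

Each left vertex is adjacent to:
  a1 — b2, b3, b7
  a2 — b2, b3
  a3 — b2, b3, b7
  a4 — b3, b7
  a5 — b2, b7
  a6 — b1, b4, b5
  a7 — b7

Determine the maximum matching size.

For example, pair a1→b7, a2→b2, a3→b3, a6→b5.
The set {a1, a2, a3, a4, a5, a7} has only 3 neighbours ({b2, b3, b7}), so by Hall's theorem at most 4 of the 7 left vertices can be matched.

4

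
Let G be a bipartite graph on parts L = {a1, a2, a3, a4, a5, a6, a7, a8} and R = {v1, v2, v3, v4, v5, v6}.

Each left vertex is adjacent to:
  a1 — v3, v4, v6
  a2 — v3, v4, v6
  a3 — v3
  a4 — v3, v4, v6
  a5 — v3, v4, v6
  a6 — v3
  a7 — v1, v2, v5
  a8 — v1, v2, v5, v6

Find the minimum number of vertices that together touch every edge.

5

{a7, a8, v3, v4, v6} is a vertex cover of size 5: every edge has an endpoint in this set.
No smaller cover exists because a1–v4, a2–v6, a3–v3, a7–v1, a8–v2 is a matching of size 5, and a cover must include an endpoint of each of these disjoint edges (König's theorem).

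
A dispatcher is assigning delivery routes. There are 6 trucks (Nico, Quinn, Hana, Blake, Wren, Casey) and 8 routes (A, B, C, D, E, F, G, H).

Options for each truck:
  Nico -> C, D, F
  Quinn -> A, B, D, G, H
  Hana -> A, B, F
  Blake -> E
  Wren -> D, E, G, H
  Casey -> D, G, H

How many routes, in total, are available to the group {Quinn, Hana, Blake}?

7

The union of neighbours of {Quinn, Hana, Blake} is {A, B, D, E, F, G, H}, which has 7 elements.
Since |N(S)| = 7 ≥ |S| = 3, Hall's condition holds for this subset.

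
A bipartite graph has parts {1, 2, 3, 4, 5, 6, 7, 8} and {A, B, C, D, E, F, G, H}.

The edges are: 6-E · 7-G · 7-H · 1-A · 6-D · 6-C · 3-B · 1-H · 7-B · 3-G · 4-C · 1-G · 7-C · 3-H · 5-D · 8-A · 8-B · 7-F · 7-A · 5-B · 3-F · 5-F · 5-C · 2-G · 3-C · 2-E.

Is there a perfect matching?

Yes

For example, pair 1-A, 2-E, 3-H, 4-C, 5-F, 6-D, 7-G, 8-B.
All 8 left vertices are covered.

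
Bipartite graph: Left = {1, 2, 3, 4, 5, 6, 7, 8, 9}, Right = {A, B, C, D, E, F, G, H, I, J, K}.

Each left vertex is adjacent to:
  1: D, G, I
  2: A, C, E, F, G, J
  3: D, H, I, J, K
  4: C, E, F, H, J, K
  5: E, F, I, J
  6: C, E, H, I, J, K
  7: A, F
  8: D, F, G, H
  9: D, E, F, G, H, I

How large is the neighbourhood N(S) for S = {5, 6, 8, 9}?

9

The union of neighbours of {5, 6, 8, 9} is {C, D, E, F, G, H, I, J, K}, which has 9 elements.
Since |N(S)| = 9 ≥ |S| = 4, Hall's condition holds for this subset.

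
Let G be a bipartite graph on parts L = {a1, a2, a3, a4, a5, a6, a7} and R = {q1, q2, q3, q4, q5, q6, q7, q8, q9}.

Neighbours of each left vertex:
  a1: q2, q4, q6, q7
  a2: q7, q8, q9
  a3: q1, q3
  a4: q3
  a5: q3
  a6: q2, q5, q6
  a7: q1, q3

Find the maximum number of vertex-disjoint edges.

For example, pair a1→q6, a2→q8, a3→q1, a4→q3, a6→q2.
The set {a3, a4, a5, a7} has only 2 neighbours ({q1, q3}), so by Hall's theorem at most 5 of the 7 left vertices can be matched.

5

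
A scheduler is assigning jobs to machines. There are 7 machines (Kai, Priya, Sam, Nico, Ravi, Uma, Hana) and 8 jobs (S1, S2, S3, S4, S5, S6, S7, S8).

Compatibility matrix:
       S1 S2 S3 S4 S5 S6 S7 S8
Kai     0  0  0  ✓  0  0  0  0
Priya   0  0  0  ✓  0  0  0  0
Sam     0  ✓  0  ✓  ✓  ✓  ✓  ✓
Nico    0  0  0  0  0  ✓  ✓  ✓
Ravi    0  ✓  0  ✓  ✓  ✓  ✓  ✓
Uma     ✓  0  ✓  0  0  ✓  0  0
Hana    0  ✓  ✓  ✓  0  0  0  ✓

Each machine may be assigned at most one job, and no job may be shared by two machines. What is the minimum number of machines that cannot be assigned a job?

One maximum matching: Kai-S4, Sam-S6, Nico-S8, Ravi-S7, Uma-S3, Hana-S2.
The set {Kai, Priya} has only 1 neighbour ({S4}), so by Hall's theorem at most 6 of the 7 machines can be matched.
That matches 6 of the 7, leaving 1 unmatched; no matching can do better.

1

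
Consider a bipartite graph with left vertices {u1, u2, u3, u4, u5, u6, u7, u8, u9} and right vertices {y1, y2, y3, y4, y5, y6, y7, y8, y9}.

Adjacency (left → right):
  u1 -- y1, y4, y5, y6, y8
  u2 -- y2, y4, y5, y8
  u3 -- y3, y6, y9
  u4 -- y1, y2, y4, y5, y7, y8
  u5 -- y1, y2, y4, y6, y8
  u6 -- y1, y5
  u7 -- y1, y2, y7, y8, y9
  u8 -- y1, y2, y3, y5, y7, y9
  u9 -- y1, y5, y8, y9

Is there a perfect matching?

One maximum matching: u1–y6, u2–y8, u3–y9, u4–y7, u5–y4, u6–y5, u7–y2, u8–y3, u9–y1.
Every left vertex is matched, so this is a perfect matching.

Yes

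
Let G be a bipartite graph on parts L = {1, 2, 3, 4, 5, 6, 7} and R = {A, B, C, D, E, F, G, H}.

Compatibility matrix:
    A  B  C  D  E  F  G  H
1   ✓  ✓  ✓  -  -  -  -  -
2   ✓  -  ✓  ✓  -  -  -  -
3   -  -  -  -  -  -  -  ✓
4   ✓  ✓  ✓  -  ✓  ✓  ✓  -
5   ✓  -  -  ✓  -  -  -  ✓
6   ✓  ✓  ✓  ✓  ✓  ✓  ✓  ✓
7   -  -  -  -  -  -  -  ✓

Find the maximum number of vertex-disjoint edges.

6

A valid assignment of size 6: 1→B, 2→C, 3→H, 4→A, 5→D, 6→G.
The set {3, 7} has only 1 neighbour ({H}), so by Hall's theorem at most 6 of the 7 left vertices can be matched.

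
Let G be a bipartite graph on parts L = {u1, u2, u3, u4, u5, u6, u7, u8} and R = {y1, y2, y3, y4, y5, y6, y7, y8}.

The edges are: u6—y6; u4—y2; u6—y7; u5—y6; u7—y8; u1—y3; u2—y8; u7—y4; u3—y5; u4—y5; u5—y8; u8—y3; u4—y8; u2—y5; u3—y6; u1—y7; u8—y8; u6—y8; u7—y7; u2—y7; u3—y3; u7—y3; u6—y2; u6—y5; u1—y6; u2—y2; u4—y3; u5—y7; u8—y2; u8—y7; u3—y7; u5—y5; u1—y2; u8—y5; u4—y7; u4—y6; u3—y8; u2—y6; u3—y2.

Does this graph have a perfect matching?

No

The set {u1, u2, u3, u4, u5, u6, u8} has only 6 neighbours ({y2, y3, y5, y6, y7, y8}), so by Hall's theorem at most 7 of the 8 left vertices can be matched.
Hence no matching covers every left vertex.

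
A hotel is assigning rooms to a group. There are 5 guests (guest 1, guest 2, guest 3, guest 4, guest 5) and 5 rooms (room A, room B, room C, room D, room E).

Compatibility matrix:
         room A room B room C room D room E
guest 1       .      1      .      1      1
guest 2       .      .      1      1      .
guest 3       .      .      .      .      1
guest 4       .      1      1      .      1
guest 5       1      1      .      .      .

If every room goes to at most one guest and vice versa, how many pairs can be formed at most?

A valid assignment of size 5: guest 1→room D, guest 2→room C, guest 3→room E, guest 4→room B, guest 5→room A.
All 5 guests are matched, so no larger matching exists.

5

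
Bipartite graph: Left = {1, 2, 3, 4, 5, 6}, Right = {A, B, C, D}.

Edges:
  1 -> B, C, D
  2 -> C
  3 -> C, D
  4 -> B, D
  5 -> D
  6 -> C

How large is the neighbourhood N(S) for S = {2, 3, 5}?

The union of neighbours of {2, 3, 5} is {C, D}, which has 2 elements.
Since |N(S)| = 2 < |S| = 3, Hall's condition fails for this subset.

2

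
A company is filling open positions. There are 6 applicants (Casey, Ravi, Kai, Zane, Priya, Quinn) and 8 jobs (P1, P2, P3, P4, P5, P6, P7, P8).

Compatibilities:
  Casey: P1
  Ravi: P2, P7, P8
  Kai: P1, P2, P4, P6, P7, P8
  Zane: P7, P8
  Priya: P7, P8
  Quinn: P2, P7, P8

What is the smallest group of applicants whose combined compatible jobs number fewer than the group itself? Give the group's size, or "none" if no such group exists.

4

Take S = {Ravi, Zane, Priya, Quinn}. Its neighbourhood is {P2, P7, P8}, so |N(S)| = 3 < |S| = 4.
Every subset of size less than 4 has at least as many neighbours as members, so 4 is the minimum.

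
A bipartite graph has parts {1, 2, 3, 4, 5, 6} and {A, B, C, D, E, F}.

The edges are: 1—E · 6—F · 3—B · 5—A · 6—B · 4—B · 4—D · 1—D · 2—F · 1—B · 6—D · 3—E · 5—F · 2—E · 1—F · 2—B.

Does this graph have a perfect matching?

No

The set {1, 2, 3, 4, 6} has only 4 neighbours ({B, D, E, F}), so by Hall's theorem at most 5 of the 6 left vertices can be matched.
Hence no matching covers every left vertex.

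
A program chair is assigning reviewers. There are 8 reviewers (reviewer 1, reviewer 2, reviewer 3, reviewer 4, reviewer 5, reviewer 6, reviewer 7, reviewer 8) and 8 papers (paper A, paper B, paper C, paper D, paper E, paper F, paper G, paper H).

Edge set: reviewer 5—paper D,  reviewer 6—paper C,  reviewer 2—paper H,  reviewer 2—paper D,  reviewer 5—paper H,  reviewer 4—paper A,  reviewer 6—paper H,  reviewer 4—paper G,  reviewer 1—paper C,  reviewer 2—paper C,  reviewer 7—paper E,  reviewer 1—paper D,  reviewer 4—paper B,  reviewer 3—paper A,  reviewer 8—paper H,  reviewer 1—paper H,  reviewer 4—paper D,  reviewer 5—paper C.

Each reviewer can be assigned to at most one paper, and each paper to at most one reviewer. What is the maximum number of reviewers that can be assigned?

6

A valid assignment of size 6: reviewer 1–paper H, reviewer 2–paper C, reviewer 3–paper A, reviewer 4–paper B, reviewer 5–paper D, reviewer 7–paper E.
The set {reviewer 1, reviewer 2, reviewer 5, reviewer 6, reviewer 8} has only 3 neighbours ({paper C, paper D, paper H}), so by Hall's theorem at most 6 of the 8 reviewers can be matched.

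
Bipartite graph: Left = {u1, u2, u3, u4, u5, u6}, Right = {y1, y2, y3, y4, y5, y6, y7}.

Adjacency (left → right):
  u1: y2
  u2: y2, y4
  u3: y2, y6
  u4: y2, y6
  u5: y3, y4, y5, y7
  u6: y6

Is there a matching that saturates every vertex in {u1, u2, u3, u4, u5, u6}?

The set {u1, u3, u4, u6} has only 2 neighbours ({y2, y6}), so by Hall's theorem at most 4 of the 6 left vertices can be matched.
Hence no matching covers every left vertex.

No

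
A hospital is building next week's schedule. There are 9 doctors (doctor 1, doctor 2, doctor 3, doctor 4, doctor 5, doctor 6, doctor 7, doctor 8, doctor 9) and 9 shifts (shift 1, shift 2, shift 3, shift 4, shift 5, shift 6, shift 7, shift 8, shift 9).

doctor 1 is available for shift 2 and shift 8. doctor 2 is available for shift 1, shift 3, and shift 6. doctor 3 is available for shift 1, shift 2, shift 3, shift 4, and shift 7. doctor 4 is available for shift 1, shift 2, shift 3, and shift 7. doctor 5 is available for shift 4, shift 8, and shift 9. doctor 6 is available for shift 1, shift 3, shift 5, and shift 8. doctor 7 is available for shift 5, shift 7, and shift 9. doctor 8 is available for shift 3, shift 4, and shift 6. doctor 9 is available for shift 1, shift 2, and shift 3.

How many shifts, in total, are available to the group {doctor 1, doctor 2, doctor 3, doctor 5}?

The union of neighbours of {doctor 1, doctor 2, doctor 3, doctor 5} is {shift 1, shift 2, shift 3, shift 4, shift 6, shift 7, shift 8, shift 9}, which has 8 elements.
Since |N(S)| = 8 ≥ |S| = 4, Hall's condition holds for this subset.

8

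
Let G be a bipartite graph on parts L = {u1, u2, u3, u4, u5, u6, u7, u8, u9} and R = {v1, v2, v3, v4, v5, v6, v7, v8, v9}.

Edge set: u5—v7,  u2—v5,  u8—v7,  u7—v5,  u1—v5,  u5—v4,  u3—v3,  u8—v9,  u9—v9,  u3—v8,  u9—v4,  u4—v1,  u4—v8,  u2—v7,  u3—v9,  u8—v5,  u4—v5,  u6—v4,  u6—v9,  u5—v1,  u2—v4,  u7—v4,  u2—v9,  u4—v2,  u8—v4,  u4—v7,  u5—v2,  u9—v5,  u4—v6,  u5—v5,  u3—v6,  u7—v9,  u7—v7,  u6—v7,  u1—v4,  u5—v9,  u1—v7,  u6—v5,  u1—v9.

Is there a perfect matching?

No

The set {u1, u2, u6, u7, u8, u9} has only 4 neighbours ({v4, v5, v7, v9}), so by Hall's theorem at most 7 of the 9 left vertices can be matched.
Hence no matching covers every left vertex.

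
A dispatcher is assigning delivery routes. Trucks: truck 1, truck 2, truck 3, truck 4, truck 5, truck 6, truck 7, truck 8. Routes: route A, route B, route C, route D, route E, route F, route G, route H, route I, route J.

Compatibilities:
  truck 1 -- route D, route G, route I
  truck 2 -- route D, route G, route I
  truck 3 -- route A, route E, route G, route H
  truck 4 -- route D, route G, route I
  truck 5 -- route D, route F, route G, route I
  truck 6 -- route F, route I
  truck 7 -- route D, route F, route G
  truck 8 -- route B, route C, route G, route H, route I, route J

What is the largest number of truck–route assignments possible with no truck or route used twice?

One maximum matching: truck 1→route G, truck 2→route D, truck 3→route E, truck 4→route I, truck 5→route F, truck 8→route J.
The set {truck 1, truck 2, truck 4, truck 5, truck 6, truck 7} has only 4 neighbours ({route D, route F, route G, route I}), so by Hall's theorem at most 6 of the 8 trucks can be matched.

6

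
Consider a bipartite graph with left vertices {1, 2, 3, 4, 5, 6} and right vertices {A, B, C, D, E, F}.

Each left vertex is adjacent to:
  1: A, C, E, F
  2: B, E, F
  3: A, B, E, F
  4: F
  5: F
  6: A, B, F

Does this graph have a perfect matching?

No

The set {4, 5} has only 1 neighbour ({F}), so by Hall's theorem at most 5 of the 6 left vertices can be matched.
Hence no matching covers every left vertex.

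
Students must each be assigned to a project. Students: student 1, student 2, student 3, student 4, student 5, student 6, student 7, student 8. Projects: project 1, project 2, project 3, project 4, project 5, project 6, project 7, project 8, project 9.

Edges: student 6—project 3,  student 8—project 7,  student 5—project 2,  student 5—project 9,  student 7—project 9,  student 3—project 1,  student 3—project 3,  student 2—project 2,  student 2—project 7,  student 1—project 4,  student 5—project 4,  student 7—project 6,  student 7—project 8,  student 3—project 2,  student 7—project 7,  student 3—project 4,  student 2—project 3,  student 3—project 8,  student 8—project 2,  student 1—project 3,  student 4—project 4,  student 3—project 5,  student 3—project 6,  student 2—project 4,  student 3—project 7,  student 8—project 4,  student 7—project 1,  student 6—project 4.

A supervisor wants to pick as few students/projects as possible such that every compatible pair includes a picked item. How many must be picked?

A maximum matching has 7 edges (e.g. student 1–project 3, student 2–project 2, student 3–project 8, student 4–project 4, student 5–project 9, student 7–project 6, student 8–project 7).
By König's theorem the minimum vertex cover has the same size. One such cover is {student 2, student 3, student 5, student 7, student 8, project 3, project 4}.

7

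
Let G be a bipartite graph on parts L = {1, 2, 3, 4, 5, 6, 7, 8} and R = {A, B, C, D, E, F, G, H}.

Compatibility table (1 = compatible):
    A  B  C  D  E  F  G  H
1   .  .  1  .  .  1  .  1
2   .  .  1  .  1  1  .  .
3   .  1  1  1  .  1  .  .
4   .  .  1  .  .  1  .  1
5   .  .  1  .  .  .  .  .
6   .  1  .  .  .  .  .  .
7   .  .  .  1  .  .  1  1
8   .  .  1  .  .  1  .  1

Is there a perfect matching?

The set {1, 4, 5, 8} has only 3 neighbours ({C, F, H}), so by Hall's theorem at most 7 of the 8 left vertices can be matched.
Hence no matching covers every left vertex.

No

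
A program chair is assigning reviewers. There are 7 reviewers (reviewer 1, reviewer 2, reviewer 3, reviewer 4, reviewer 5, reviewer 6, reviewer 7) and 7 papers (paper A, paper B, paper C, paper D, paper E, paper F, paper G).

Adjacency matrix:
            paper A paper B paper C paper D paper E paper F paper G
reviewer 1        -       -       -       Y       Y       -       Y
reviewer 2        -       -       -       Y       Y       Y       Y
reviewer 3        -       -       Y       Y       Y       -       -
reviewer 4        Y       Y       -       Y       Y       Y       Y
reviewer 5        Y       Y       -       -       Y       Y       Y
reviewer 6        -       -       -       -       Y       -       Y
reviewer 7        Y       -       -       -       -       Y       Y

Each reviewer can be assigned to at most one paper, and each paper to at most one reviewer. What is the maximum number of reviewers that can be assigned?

7

For example, pair reviewer 1–paper D, reviewer 2–paper G, reviewer 3–paper C, reviewer 4–paper B, reviewer 5–paper A, reviewer 6–paper E, reviewer 7–paper F.
All 7 reviewers are matched, so no larger matching exists.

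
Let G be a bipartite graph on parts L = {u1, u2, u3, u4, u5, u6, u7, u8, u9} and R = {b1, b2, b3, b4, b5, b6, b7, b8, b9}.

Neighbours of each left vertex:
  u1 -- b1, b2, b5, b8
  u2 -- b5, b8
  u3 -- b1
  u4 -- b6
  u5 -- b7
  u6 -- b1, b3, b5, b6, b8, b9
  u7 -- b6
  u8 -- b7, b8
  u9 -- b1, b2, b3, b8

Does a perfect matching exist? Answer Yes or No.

No

The set {u4, u7} has only 1 neighbour ({b6}), so by Hall's theorem at most 8 of the 9 left vertices can be matched.
Hence no matching covers every left vertex.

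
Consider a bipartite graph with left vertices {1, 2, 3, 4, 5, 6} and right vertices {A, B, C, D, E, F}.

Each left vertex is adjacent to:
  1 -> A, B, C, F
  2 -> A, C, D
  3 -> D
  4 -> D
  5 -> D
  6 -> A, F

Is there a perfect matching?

The set {3, 4, 5} has only 1 neighbour ({D}), so by Hall's theorem at most 4 of the 6 left vertices can be matched.
Hence no matching covers every left vertex.

No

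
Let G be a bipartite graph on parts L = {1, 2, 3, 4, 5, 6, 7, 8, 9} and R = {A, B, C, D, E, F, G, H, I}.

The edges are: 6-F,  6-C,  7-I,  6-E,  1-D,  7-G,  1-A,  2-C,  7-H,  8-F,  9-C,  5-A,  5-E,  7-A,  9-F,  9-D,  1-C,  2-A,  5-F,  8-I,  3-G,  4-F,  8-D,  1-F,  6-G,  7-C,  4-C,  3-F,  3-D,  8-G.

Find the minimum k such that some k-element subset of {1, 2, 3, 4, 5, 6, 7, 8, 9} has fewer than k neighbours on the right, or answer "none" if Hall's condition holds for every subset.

7

Take S = {1, 2, 3, 4, 5, 6, 9}. Its neighbourhood is {A, C, D, E, F, G}, so |N(S)| = 6 < |S| = 7.
Every subset of size less than 7 has at least as many neighbours as members, so 7 is the minimum.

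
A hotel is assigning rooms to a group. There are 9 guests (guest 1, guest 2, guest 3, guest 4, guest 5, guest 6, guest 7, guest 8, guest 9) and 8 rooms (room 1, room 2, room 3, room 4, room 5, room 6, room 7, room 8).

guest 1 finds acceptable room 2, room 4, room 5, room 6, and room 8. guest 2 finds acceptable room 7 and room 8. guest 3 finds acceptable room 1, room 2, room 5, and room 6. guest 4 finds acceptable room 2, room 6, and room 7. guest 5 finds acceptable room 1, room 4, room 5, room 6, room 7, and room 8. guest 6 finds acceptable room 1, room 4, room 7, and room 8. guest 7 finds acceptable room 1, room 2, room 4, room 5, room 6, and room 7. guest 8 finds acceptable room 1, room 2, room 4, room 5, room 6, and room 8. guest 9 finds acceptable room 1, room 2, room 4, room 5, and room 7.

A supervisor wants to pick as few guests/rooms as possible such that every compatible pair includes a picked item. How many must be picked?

The 7 edges guest 1–room 5, guest 2–room 7, guest 3–room 6, guest 4–room 2, guest 5–room 8, guest 6–room 1, guest 7–room 4 form a matching, so any vertex cover needs at least 7 vertices (one per matched edge).
Conversely {room 1, room 2, room 4, room 5, room 6, room 7, room 8} meets every edge and has exactly 7 vertices, so 7 is optimal.

7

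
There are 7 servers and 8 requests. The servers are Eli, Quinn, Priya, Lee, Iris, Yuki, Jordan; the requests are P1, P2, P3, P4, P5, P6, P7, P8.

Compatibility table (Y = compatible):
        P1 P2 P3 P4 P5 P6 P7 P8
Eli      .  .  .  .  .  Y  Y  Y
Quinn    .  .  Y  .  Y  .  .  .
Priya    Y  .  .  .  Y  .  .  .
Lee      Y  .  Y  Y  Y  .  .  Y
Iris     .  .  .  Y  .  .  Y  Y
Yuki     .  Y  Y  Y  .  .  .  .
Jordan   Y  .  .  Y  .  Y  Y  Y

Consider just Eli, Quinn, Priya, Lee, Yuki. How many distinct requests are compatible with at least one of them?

8

The union of neighbours of {Eli, Quinn, Priya, Lee, Yuki} is {P1, P2, P3, P4, P5, P6, P7, P8}, which has 8 elements.
Since |N(S)| = 8 ≥ |S| = 5, Hall's condition holds for this subset.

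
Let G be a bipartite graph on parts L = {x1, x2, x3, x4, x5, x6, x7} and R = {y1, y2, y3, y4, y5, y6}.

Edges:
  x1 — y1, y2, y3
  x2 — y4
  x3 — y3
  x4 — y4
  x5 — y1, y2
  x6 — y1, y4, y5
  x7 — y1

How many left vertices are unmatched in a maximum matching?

2

A valid assignment of size 5: x1-y2, x2-y4, x3-y3, x5-y1, x6-y5.
The set {x1, x2, x3, x4, x5, x7} has only 4 neighbours ({y1, y2, y3, y4}), so by Hall's theorem at most 5 of the 7 left vertices can be matched.
That matches 5 of the 7, leaving 2 unmatched; no matching can do better.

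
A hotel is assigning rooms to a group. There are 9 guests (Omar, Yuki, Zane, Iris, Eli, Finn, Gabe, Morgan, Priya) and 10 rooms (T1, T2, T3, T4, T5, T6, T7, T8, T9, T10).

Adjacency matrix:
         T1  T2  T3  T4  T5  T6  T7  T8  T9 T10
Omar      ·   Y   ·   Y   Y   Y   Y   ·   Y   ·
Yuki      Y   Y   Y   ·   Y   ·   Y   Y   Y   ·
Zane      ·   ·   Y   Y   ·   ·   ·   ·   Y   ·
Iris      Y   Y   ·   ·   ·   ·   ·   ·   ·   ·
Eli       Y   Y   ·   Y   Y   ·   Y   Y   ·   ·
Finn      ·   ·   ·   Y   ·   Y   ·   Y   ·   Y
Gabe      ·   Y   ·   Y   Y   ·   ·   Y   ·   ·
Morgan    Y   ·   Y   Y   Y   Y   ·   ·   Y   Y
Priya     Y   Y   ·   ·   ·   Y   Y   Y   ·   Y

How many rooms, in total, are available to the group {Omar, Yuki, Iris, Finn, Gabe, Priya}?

The union of neighbours of {Omar, Yuki, Iris, Finn, Gabe, Priya} is {T1, T2, T3, T4, T5, T6, T7, T8, T9, T10}, which has 10 elements.
Since |N(S)| = 10 ≥ |S| = 6, Hall's condition holds for this subset.

10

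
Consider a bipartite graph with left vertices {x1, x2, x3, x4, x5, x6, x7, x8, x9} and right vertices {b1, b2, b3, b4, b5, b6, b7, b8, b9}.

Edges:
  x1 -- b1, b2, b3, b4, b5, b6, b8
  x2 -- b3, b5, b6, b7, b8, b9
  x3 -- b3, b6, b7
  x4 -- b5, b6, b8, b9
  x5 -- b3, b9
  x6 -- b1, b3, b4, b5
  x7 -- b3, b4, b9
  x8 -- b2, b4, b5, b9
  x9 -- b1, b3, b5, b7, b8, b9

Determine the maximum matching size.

9

For example, pair x1→b2, x2→b5, x3→b6, x4→b8, x5→b9, x6→b1, x7→b3, x8→b4, x9→b7.
This saturates every left vertex, so 9 is the maximum.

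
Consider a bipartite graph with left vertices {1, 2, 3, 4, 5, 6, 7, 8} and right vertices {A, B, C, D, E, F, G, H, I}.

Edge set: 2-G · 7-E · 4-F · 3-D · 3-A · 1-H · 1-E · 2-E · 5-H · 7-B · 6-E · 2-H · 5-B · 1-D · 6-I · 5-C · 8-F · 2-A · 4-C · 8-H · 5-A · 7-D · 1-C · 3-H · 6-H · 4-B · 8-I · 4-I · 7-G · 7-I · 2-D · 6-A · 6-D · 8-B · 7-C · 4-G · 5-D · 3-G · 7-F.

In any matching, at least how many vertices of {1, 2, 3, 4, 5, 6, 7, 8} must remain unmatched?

A valid assignment of size 8: 1→C, 2→A, 3→D, 4→G, 5→H, 6→I, 7→E, 8→B.
All 8 left vertices are matched, so no larger matching exists.
That matches 8 of the 8, leaving 0 unmatched; no matching can do better.

0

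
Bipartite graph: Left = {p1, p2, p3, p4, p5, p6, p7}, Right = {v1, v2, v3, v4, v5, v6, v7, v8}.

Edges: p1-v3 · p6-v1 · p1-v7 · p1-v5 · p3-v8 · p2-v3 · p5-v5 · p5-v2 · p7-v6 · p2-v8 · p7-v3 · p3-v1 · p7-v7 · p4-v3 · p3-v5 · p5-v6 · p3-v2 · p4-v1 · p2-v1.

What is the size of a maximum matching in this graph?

7

One maximum matching: p1–v7, p2–v8, p3–v5, p4–v3, p5–v2, p6–v1, p7–v6.
This saturates every left vertex, so 7 is the maximum.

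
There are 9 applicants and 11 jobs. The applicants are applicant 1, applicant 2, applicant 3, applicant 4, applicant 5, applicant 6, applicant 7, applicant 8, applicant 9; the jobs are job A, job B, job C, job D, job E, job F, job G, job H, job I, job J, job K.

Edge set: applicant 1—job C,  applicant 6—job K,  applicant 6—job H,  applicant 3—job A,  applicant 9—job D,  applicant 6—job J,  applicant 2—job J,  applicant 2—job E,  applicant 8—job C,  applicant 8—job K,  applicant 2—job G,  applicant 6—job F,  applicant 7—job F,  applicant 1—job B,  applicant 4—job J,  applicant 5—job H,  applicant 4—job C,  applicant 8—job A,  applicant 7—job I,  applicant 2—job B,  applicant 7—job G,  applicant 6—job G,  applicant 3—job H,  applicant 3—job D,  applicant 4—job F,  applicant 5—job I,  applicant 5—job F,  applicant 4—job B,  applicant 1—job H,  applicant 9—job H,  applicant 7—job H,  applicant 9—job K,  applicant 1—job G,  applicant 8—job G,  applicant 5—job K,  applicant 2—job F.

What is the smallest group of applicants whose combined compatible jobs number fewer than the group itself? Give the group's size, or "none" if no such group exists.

A matching saturating every applicant exists, for instance applicant 1→job B, applicant 2→job E, applicant 3→job A, applicant 4→job F, applicant 5→job H, applicant 6→job J, applicant 7→job I, applicant 8→job G, applicant 9→job K.
By Hall's marriage theorem, this means |N(S)| ≥ |S| for every subset S, so no violating subset exists.

none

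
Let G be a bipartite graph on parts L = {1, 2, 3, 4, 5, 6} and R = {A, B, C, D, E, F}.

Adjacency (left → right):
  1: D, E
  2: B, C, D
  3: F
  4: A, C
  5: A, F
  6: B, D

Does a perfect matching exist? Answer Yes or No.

Yes

For example, pair 1→E, 2→D, 3→F, 4→C, 5→A, 6→B.
All 6 left vertices are covered.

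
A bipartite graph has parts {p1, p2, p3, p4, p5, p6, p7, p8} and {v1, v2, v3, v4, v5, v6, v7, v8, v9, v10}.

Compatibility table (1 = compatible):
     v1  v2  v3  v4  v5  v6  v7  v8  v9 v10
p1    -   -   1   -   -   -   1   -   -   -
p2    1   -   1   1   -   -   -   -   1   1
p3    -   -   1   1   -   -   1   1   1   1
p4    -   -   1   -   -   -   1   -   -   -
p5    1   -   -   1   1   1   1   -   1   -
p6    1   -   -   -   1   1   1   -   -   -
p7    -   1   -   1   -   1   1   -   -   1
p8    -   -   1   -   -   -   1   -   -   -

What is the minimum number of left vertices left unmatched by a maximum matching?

1

A valid assignment of size 7: p1–v3, p2–v1, p3–v8, p4–v7, p5–v6, p6–v5, p7–v10.
The set {p1, p4, p8} has only 2 neighbours ({v3, v7}), so by Hall's theorem at most 7 of the 8 left vertices can be matched.
That matches 7 of the 8, leaving 1 unmatched; no matching can do better.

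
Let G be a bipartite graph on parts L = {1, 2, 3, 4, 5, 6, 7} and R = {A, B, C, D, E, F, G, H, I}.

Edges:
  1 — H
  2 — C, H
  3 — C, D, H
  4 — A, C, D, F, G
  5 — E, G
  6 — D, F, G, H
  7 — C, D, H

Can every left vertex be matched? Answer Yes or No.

The set {1, 2, 3, 7} has only 3 neighbours ({C, D, H}), so by Hall's theorem at most 6 of the 7 left vertices can be matched.
Hence no matching covers every left vertex.

No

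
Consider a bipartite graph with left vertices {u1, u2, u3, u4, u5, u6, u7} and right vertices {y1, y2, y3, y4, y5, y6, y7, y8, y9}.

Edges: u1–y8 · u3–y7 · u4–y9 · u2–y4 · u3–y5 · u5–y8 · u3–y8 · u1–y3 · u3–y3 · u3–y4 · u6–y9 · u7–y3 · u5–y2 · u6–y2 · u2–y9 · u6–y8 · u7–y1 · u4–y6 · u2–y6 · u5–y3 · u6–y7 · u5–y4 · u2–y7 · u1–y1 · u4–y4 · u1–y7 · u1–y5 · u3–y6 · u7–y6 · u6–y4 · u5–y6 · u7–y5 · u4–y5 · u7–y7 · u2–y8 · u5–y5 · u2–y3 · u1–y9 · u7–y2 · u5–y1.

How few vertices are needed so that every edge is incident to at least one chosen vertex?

The 7 edges u1–y9, u2–y7, u3–y8, u4–y5, u5–y3, u6–y4, u7–y6 form a matching, so any vertex cover needs at least 7 vertices (one per matched edge).
Conversely {u1, u2, u3, u4, u5, u6, u7} meets every edge and has exactly 7 vertices, so 7 is optimal.

7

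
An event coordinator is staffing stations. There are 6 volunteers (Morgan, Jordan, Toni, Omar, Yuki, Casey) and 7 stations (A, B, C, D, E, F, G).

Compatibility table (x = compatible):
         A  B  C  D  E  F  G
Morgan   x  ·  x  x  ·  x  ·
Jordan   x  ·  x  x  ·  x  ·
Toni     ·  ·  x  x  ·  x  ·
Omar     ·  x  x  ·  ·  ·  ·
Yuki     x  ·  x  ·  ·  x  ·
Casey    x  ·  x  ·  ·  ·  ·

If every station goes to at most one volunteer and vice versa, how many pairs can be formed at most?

5

One maximum matching: Morgan→A, Jordan→D, Toni→C, Omar→B, Yuki→F.
The set {Morgan, Jordan, Toni, Yuki, Casey} has only 4 neighbours ({A, C, D, F}), so by Hall's theorem at most 5 of the 6 volunteers can be matched.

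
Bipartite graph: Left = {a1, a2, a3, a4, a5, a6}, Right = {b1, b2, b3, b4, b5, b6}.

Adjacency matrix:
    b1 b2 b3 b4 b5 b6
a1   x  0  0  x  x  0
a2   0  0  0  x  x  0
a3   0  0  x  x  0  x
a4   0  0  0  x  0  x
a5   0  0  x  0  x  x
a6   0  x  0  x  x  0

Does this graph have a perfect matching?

Yes

One maximum matching: a1-b1, a2-b5, a3-b6, a4-b4, a5-b3, a6-b2.
All 6 left vertices are covered.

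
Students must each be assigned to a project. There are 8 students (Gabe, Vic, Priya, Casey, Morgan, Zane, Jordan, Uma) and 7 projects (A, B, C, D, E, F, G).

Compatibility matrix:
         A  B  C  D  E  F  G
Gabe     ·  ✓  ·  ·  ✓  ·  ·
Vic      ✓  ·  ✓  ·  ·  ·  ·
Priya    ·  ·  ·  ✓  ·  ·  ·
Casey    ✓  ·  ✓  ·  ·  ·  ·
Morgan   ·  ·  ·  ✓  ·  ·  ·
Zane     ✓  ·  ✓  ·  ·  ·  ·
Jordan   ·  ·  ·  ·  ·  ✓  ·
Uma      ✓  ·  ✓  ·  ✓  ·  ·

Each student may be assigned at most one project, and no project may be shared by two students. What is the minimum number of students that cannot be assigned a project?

2

For example, pair Gabe-B, Vic-A, Priya-D, Casey-C, Jordan-F, Uma-E.
The set {Vic, Priya, Casey, Morgan, Zane} has only 3 neighbours ({A, C, D}), so by Hall's theorem at most 6 of the 8 students can be matched.
That matches 6 of the 8, leaving 2 unmatched; no matching can do better.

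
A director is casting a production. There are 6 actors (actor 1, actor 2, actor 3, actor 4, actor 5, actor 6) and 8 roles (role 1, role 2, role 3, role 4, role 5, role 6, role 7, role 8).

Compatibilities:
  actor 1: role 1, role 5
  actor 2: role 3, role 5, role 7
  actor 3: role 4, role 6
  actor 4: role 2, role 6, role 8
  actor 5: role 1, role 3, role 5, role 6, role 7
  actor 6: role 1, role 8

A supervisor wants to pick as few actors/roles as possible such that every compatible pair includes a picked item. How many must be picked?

6

{actor 1, actor 2, actor 3, actor 4, actor 5, actor 6} is a vertex cover of size 6: every edge has an endpoint in this set.
No smaller cover exists because actor 1–role 5, actor 2–role 3, actor 3–role 6, actor 4–role 2, actor 5–role 7, actor 6–role 8 is a matching of size 6, and a cover must include an endpoint of each of these disjoint edges (König's theorem).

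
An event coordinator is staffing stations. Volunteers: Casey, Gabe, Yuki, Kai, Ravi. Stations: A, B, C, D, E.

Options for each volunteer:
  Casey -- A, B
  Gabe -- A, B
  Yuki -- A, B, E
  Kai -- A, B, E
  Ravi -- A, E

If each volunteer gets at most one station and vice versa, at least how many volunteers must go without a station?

A valid assignment of size 3: Casey→A, Gabe→B, Yuki→E.
The set {Casey, Gabe, Yuki, Kai, Ravi} has only 3 neighbours ({A, B, E}), so by Hall's theorem at most 3 of the 5 volunteers can be matched.
That matches 3 of the 5, leaving 2 unmatched; no matching can do better.

2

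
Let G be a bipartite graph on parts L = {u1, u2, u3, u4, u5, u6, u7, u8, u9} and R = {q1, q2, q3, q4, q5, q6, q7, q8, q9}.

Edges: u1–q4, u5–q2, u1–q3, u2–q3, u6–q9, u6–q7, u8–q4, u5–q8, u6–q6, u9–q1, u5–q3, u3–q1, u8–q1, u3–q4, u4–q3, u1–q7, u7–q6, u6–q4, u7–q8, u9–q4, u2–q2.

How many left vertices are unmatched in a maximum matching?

For example, pair u1–q7, u2–q2, u3–q1, u4–q3, u5–q8, u6–q9, u7–q6, u8–q4.
The set {u3, u8, u9} has only 2 neighbours ({q1, q4}), so by Hall's theorem at most 8 of the 9 left vertices can be matched.
That matches 8 of the 9, leaving 1 unmatched; no matching can do better.

1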